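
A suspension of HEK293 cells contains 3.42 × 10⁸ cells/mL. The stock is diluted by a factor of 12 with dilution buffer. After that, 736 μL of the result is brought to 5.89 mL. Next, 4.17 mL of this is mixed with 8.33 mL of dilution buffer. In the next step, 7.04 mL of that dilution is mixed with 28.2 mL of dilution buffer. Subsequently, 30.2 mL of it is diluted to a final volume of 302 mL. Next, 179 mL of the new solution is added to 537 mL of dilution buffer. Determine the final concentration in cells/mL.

Overall dilution factor = 12 × 8.003 × 2.998 × 5.006 × 10 × 4 = 5.76 × 10⁴.
3.42 × 10⁸ cells/mL / 5.76 × 10⁴ = 5930 cells/mL.

5930 cells/mL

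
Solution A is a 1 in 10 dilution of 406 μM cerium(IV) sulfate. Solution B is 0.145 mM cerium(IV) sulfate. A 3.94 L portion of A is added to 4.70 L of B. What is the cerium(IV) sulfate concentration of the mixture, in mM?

C_A = 406 μM / 10 = 40.6 μM.
C_B = 0.145 mM = 145 μM.
C_mix = (C_A·V_A + C_B·V_B)/(V_A + V_B) = (40.6×3.94 + 145×4.70) / 8.640 = 97.4 μM = 0.0974 mM.

0.0974 mM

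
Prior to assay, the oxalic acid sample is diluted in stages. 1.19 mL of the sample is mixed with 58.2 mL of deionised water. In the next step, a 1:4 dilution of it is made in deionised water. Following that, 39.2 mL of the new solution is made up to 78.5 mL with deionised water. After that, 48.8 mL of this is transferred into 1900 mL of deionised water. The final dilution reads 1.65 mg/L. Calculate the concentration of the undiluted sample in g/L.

26.3 g/L

Overall dilution factor = 49.91 × 4 × 2.003 × 39.93 = 1.60 × 10⁴.
Original = 1.65 mg/L × 1.60 × 10⁴ = 2.63 × 10⁴ mg/L = 26.3 g/L.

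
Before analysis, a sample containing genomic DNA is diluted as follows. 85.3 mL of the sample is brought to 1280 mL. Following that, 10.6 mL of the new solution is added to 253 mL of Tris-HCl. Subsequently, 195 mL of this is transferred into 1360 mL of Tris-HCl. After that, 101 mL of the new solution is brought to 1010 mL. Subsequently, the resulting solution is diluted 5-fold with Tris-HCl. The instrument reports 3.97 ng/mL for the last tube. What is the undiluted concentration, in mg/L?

Overall dilution factor = 15.01 × 24.87 × 7.974 × 10 × 5 = 1.49 × 10⁵.
Original = 3.97 ng/mL × 1.49 × 10⁵ = 5.91 × 10⁵ ng/mL = 591 mg/L.

591 mg/L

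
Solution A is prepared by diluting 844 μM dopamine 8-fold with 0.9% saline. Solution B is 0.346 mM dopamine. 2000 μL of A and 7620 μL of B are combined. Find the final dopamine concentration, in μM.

C_A = 844 μM / 8 = 106 μM.
C_B = 0.346 mM = 346 μM.
C_mix = (C_A·V_A + C_B·V_B)/(V_A + V_B) = (106×2000 + 346×7620) / 9620 = 296 μM.

296 μM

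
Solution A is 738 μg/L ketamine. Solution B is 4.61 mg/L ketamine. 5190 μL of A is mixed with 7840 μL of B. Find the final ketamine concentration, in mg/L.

3.07 mg/L

C_B = 4.61 mg/L = 4610 μg/L.
C_mix = (C_A·V_A + C_B·V_B)/(V_A + V_B) = (738×5190 + 4610×7840) / 13030 = 3068 μg/L = 3.07 mg/L.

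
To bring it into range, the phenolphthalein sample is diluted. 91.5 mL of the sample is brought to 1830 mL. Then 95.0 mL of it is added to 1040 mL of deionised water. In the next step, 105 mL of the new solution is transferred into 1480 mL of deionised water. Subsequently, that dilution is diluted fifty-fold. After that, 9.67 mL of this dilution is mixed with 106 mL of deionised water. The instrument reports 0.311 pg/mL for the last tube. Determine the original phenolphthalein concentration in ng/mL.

Overall dilution factor = 20 × 11.95 × 15.10 × 50 × 11.96 = 2.16 × 10⁶.
Original = 0.311 pg/mL × 2.16 × 10⁶ = 6.71 × 10⁵ pg/mL = 671 ng/mL.

671 ng/mL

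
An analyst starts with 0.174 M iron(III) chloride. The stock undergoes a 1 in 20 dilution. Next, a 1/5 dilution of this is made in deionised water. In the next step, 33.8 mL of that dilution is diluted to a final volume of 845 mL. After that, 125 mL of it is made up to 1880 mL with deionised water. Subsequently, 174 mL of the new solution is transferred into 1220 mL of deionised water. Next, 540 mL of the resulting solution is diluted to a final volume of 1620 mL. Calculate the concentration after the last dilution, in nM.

193 nM

Overall dilution factor = 20 × 5 × 25 × 15.04 × 8.011 × 3 = 9.04 × 10⁵.
0.174 M / 9.04 × 10⁵ = 1.93 × 10⁻⁷ M = 193 nM.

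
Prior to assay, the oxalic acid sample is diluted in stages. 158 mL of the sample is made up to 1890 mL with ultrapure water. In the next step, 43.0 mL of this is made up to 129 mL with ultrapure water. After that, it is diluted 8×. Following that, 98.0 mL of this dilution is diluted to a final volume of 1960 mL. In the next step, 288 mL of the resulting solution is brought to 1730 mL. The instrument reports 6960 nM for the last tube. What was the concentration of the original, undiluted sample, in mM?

240 mM

Overall dilution factor = 11.96 × 3 × 8 × 20 × 6.007 = 3.45 × 10⁴.
Original = 6960 nM × 3.45 × 10⁴ = 2.40 × 10⁸ nM = 240 mM.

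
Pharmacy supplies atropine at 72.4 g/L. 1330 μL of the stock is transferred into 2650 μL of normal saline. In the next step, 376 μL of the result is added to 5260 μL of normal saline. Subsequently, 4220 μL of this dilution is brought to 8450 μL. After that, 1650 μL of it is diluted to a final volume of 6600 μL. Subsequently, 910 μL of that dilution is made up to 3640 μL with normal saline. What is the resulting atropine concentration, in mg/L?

Overall dilution factor = 2.992 × 14.99 × 2.002 × 4 × 4 = 1437.
72.4 g/L / 1437 = 0.0504 g/L = 50.4 mg/L.

50.4 mg/L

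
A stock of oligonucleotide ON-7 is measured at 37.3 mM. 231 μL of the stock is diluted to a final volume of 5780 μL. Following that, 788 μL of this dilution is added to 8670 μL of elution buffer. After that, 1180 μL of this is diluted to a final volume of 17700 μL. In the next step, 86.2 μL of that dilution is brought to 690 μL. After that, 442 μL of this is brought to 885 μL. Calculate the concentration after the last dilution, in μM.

0.517 μM

Overall dilution factor = 25.02 × 12.00 × 15 × 8.005 × 2.002 = 7.22 × 10⁴.
37.3 mM / 7.22 × 10⁴ = 5.17 × 10⁻⁴ mM = 0.517 μM.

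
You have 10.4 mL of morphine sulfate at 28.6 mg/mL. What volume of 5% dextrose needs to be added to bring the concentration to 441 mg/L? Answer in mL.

441 mg/L = 0.441 mg/mL.
V₂ = C₁V₁/C₂ = 28.6 × 10.4 / 0.441 = 674 mL.
Diluent to add = V₂ − V₁ = 674 − 10.4 = 664 mL.

664 mL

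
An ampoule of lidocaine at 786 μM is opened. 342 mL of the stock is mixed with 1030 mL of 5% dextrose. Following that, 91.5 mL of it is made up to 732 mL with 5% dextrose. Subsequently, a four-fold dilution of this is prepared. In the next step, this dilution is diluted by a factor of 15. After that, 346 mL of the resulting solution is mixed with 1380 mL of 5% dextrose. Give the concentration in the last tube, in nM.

81.8 nM

Overall dilution factor = 4.012 × 8 × 4 × 15 × 4.988 = 9606.
786 μM / 9606 = 0.0818 μM = 81.8 nM.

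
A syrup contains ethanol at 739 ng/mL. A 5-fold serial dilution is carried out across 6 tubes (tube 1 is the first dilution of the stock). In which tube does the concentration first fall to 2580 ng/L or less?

Tube n has concentration 739 ng/mL / 5ⁿ.
Need 5ⁿ ≥ 739 ng/mL / 2580 ng/L = 286, so n ≥ 3.52.
First such tube: n = 4.

tube 4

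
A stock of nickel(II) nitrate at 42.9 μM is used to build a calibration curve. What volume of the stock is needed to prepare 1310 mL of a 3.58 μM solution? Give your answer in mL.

109 mL

V₁ = C₂V₂/C₁ = 3.58 × 1310 / 42.9 = 109 mL.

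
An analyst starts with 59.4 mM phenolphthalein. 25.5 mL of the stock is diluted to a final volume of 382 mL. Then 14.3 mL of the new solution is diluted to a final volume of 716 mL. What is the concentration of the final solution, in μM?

Overall dilution factor = 14.98 × 50.07 = 750.
59.4 mM / 750 = 0.0792 mM = 79.2 μM.

79.2 μM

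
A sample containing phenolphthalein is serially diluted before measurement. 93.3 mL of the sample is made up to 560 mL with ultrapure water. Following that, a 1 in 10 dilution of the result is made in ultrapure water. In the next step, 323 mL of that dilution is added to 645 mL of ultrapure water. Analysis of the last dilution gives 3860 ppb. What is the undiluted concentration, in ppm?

694 ppm

Overall dilution factor = 6.002 × 10 × 2.997 = 180.
Original = 3860 ppb × 180 = 6.94 × 10⁵ ppb = 694 ppm.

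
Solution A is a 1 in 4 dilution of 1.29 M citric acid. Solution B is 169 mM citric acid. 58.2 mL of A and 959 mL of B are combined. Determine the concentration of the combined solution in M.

C_A = 1.29 M / 4 = 0.323 M.
C_B = 169 mM = 0.169 M.
C_mix = (C_A·V_A + C_B·V_B)/(V_A + V_B) = (0.323×58.2 + 0.169×959) / 1017 = 0.178 M.

0.178 M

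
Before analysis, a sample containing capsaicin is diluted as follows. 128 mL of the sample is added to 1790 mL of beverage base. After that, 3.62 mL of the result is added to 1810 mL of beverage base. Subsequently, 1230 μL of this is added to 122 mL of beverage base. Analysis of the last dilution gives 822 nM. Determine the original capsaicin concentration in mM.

618 mM

Overall dilution factor = 14.98 × 501 × 100.2 = 7.52 × 10⁵.
Original = 822 nM × 7.52 × 10⁵ = 6.18 × 10⁸ nM = 618 mM.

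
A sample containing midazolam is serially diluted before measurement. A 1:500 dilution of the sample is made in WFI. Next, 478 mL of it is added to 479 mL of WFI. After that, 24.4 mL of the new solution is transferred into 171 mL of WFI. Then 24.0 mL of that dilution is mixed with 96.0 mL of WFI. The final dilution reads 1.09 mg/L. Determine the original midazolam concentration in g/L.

Overall dilution factor = 500 × 2.002 × 8.008 × 5 = 4.01 × 10⁴.
Original = 1.09 mg/L × 4.01 × 10⁴ = 4.37 × 10⁴ mg/L = 43.7 g/L.

43.7 g/L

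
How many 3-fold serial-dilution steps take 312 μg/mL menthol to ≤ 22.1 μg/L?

9

Need 3ⁿ ≥ 1.41 × 10⁴, so n ≥ log(1.41 × 10⁴)/log(3) = 8.70.
Minimum whole steps: n = 9.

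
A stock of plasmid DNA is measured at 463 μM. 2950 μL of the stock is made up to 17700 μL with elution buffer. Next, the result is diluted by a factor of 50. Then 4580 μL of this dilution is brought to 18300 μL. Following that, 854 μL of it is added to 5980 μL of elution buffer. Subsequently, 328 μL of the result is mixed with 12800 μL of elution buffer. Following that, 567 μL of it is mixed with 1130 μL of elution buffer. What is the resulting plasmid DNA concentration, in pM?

Overall dilution factor = 6 × 50 × 3.996 × 8.002 × 40.02 × 2.993 = 1.15 × 10⁶.
463 μM / 1.15 × 10⁶ = 4.03 × 10⁻⁴ μM = 403 pM.

403 pM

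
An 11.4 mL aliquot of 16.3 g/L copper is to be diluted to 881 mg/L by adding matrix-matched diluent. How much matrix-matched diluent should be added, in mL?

881 mg/L = 0.881 g/L.
V₂ = C₁V₁/C₂ = 16.3 × 11.4 / 0.881 = 211 mL.
Diluent to add = V₂ − V₁ = 211 − 11.4 = 200 mL.

200 mL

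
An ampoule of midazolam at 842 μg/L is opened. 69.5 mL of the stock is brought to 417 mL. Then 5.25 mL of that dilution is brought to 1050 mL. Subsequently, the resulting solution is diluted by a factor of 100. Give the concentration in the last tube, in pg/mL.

7.02 pg/mL

Overall dilution factor = 6 × 200 × 100 = 1.20 × 10⁵.
842 μg/L / 1.20 × 10⁵ = 7.02 × 10⁻³ μg/L = 7.02 pg/mL.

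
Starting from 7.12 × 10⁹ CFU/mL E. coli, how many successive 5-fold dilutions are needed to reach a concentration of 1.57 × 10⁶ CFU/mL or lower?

Need 5ⁿ ≥ 4535, so n ≥ log(4535)/log(5) = 5.23.
Minimum whole steps: n = 6.

6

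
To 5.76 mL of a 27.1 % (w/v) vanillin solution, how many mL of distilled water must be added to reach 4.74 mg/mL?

4.74 mg/mL = 0.474 % (w/v).
V₂ = C₁V₁/C₂ = 27.1 × 5.76 / 0.474 = 329 mL.
Diluent to add = V₂ − V₁ = 329 − 5.76 = 324 mL.

324 mL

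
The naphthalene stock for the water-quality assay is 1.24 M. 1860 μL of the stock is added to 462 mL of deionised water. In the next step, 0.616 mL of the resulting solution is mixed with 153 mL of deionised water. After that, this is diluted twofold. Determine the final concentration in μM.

9.97 μM

Overall dilution factor = 249.4 × 249.4 × 2 = 1.24 × 10⁵.
1.24 M / 1.24 × 10⁵ = 9.97 × 10⁻⁶ M = 9.97 μM.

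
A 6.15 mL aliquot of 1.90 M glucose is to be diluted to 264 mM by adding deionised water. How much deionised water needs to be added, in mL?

264 mM = 0.264 M.
V₂ = C₁V₁/C₂ = 1.90 × 6.15 / 0.264 = 44.3 mL.
Diluent to add = V₂ − V₁ = 44.3 − 6.15 = 38.1 mL.

38.1 mL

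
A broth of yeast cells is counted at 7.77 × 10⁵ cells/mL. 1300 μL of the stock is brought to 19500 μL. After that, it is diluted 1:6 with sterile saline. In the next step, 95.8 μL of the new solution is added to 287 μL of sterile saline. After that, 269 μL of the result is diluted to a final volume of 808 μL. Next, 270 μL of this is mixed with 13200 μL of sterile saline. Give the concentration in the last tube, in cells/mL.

14.4 cells/mL

Overall dilution factor = 15 × 6 × 3.996 × 3.004 × 49.89 = 5.39 × 10⁴.
7.77 × 10⁵ cells/mL / 5.39 × 10⁴ = 14.4 cells/mL.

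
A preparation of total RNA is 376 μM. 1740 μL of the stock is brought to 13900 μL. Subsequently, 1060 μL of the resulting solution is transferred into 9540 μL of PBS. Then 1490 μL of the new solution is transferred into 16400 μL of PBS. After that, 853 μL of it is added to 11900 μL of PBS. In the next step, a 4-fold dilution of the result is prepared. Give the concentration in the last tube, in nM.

6.56 nM

Overall dilution factor = 7.989 × 10 × 12.01 × 14.95 × 4 = 5.74 × 10⁴.
376 μM / 5.74 × 10⁴ = 6.56 × 10⁻³ μM = 6.56 nM.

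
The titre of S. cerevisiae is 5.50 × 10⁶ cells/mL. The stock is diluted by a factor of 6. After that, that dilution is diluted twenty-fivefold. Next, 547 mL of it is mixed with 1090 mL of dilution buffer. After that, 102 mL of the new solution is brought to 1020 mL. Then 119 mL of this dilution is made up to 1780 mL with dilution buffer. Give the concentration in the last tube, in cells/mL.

Overall dilution factor = 6 × 25 × 2.993 × 10 × 14.96 = 6.71 × 10⁴.
5.50 × 10⁶ cells/mL / 6.71 × 10⁴ = 81.9 cells/mL.

81.9 cells/mL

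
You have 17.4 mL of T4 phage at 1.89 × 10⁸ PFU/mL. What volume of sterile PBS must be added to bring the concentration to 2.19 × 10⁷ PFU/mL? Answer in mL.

V₂ = C₁V₁/C₂ = 1.89 × 10⁸ × 17.4 / 2.19 × 10⁷ = 150 mL.
Diluent to add = V₂ − V₁ = 150 − 17.4 = 133 mL.

133 mL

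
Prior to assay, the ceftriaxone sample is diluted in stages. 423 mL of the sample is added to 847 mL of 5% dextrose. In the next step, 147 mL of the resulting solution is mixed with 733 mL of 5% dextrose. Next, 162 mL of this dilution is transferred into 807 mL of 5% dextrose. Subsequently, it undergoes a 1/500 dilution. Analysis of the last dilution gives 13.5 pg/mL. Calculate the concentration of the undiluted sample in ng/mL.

726 ng/mL

Overall dilution factor = 3.002 × 5.986 × 5.981 × 500 = 5.38 × 10⁴.
Original = 13.5 pg/mL × 5.38 × 10⁴ = 7.26 × 10⁵ pg/mL = 726 ng/mL.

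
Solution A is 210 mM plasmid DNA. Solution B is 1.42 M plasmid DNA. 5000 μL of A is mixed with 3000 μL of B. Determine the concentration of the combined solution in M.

C_B = 1.42 M = 1420 mM.
C_mix = (C_A·V_A + C_B·V_B)/(V_A + V_B) = (210×5000 + 1420×3000) / 8000 = 664 mM = 0.664 M.

0.664 M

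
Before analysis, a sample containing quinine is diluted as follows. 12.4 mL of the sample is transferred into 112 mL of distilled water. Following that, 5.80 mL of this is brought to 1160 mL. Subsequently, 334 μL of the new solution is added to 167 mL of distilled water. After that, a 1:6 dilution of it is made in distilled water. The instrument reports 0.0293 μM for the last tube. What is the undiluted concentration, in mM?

177 mM

Overall dilution factor = 10.03 × 200 × 501 × 6 = 6.03 × 10⁶.
Original = 0.0293 μM × 6.03 × 10⁶ = 1.77 × 10⁵ μM = 177 mM.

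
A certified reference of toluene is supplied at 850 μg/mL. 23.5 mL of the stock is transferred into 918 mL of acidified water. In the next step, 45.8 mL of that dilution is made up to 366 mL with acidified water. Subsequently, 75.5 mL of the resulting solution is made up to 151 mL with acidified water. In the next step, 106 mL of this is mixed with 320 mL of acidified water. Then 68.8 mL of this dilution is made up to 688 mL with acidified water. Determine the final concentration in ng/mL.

33.0 ng/mL

Overall dilution factor = 40.06 × 7.991 × 2 × 4.019 × 10 = 2.57 × 10⁴.
850 μg/mL / 2.57 × 10⁴ = 0.0330 μg/mL = 33.0 ng/mL.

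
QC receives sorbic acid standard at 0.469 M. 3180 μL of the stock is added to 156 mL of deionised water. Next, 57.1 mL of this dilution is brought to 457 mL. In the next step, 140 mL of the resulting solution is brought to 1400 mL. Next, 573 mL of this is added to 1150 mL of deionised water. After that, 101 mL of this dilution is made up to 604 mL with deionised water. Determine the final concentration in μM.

6.51 μM

Overall dilution factor = 50.06 × 8.004 × 10 × 3.007 × 5.980 = 7.20 × 10⁴.
0.469 M / 7.20 × 10⁴ = 6.51 × 10⁻⁶ M = 6.51 μM.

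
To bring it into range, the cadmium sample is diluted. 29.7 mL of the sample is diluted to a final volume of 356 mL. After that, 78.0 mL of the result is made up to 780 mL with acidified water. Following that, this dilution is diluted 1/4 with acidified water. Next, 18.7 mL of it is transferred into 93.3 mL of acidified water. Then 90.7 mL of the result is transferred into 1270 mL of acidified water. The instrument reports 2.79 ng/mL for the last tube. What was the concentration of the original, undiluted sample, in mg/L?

Overall dilution factor = 11.99 × 10 × 4 × 5.989 × 15.00 = 4.31 × 10⁴.
Original = 2.79 ng/mL × 4.31 × 10⁴ = 1.20 × 10⁵ ng/mL = 120 mg/L.

120 mg/L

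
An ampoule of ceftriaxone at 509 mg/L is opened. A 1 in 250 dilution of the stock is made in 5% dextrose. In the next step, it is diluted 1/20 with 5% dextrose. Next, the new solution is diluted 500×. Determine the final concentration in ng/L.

204 ng/L

Overall dilution factor = 250 × 20 × 500 = 2.50 × 10⁶.
509 mg/L / 2.50 × 10⁶ = 2.04 × 10⁻⁴ mg/L = 204 ng/L.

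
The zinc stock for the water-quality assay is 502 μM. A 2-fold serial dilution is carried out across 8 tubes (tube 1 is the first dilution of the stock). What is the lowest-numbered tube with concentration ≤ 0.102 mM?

Tube n has concentration 502 μM / 2ⁿ.
Need 2ⁿ ≥ 502 μM / 0.102 mM = 4.92, so n ≥ 2.30.
First such tube: n = 3.

tube 3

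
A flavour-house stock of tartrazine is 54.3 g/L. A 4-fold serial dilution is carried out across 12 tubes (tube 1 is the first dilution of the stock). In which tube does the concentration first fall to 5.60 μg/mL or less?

tube 7

Tube n has concentration 54.3 g/L / 4ⁿ.
Need 4ⁿ ≥ 54.3 g/L / 5.60 μg/mL = 9696, so n ≥ 6.62.
First such tube: n = 7.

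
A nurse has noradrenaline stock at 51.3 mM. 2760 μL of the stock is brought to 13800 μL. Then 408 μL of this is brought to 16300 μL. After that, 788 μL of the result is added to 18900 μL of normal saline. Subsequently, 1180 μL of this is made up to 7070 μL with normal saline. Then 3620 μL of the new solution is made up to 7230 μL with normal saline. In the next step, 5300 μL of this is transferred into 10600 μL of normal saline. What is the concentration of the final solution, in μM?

0.286 μM

Overall dilution factor = 5 × 39.95 × 24.98 × 5.992 × 1.997 × 3 = 1.79 × 10⁵.
51.3 mM / 1.79 × 10⁵ = 2.86 × 10⁻⁴ mM = 0.286 μM.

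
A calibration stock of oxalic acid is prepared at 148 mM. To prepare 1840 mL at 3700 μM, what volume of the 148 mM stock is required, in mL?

3700 μM = 3.70 mM.
V₁ = C₂V₂/C₁ = 3.70 × 1840 / 148 = 46.0 mL.

46.0 mL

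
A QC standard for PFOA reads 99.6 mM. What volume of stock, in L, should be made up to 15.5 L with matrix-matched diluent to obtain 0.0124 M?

0.0124 M = 12.4 mM.
V₁ = C₂V₂/C₁ = 12.4 × 15.5 / 99.6 = 1.93 L.

1.93 L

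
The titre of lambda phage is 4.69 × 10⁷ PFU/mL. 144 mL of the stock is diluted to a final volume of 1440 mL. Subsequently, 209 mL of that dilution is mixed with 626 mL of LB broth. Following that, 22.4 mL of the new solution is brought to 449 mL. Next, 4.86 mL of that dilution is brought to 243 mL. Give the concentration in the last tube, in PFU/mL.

Overall dilution factor = 10 × 3.995 × 20.04 × 50 = 4.00 × 10⁴.
4.69 × 10⁷ PFU/mL / 4.00 × 10⁴ = 1170 PFU/mL.

1170 PFU/mL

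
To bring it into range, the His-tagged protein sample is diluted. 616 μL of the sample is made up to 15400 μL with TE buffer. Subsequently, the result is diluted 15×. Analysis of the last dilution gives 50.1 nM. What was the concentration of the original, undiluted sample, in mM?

Overall dilution factor = 25 × 15 = 375.
Original = 50.1 nM × 375 = 1.88 × 10⁴ nM = 0.0188 mM.

0.0188 mM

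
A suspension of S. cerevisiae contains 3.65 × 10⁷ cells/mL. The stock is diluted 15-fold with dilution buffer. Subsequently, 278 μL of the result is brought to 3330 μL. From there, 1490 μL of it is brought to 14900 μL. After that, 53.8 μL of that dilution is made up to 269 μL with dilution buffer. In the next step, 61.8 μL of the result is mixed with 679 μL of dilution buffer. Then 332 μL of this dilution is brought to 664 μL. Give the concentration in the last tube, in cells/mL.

Overall dilution factor = 15 × 11.98 × 10 × 5 × 11.99 × 2 = 2.15 × 10⁵.
3.65 × 10⁷ cells/mL / 2.15 × 10⁵ = 169 cells/mL.

169 cells/mL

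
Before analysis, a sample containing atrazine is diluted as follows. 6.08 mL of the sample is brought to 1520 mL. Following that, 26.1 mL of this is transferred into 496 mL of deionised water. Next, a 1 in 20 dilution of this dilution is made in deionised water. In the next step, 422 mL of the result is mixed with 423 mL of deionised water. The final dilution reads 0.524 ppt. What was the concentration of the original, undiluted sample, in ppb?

105 ppb

Overall dilution factor = 250 × 20.00 × 20 × 2.002 = 2.00 × 10⁵.
Original = 0.524 ppt × 2.00 × 10⁵ = 1.05 × 10⁵ ppt = 105 ppb.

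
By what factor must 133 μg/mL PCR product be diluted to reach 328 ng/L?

4.05 × 10⁵

Factor = C₀/C_target = 133 μg/mL / 328 ng/L = 4.05 × 10⁵.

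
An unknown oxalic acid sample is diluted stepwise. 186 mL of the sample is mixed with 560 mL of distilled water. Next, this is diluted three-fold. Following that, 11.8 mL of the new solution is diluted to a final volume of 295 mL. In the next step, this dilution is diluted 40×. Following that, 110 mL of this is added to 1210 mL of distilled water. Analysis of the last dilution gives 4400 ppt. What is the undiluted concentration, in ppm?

Overall dilution factor = 4.011 × 3 × 25 × 40 × 12 = 1.44 × 10⁵.
Original = 4400 ppt × 1.44 × 10⁵ = 6.35 × 10⁸ ppt = 635 ppm.

635 ppm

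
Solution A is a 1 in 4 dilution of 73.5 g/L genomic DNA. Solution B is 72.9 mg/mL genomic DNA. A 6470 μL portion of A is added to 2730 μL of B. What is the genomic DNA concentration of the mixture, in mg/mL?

34.6 mg/mL

C_A = 73.5 g/L / 4 = 18.4 g/L.
C_B = 72.9 mg/mL = 72.9 g/L.
C_mix = (C_A·V_A + C_B·V_B)/(V_A + V_B) = (18.4×6470 + 72.9×2730) / 9200 = 34.6 g/L = 34.6 mg/mL.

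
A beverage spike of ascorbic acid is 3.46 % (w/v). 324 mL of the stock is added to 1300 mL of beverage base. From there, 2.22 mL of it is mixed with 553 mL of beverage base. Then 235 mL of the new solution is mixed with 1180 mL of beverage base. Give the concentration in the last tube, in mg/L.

Overall dilution factor = 5.012 × 250.1 × 6.021 = 7548.
3.46 % (w/v) / 7548 = 4.58 × 10⁻⁴ % (w/v) = 4.58 mg/L.

4.58 mg/L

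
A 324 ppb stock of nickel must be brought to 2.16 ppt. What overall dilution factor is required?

Factor = C₀/C_target = 324 ppb / 2.16 ppt = 1.50 × 10⁵.

1.50 × 10⁵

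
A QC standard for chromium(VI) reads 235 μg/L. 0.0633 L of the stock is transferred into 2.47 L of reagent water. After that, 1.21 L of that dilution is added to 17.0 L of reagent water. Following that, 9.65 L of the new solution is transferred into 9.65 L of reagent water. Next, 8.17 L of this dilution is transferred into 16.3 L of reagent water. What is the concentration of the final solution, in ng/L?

Overall dilution factor = 40.02 × 15.05 × 2 × 2.995 = 3608.
235 μg/L / 3608 = 0.0651 μg/L = 65.1 ng/L.

65.1 ng/L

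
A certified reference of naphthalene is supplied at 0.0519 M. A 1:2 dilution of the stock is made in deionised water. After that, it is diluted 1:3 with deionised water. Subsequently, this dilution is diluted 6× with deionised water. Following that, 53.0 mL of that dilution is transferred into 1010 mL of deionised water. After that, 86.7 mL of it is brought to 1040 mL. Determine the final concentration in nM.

5990 nM

Overall dilution factor = 2 × 3 × 6 × 20.06 × 12.00 = 8661.
0.0519 M / 8661 = 5.99 × 10⁻⁶ M = 5990 nM.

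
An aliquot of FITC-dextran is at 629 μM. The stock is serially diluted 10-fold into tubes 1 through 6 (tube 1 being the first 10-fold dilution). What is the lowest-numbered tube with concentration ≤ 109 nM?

Tube n has concentration 629 μM / 10ⁿ.
Need 10ⁿ ≥ 629 μM / 109 nM = 5771, so n ≥ 3.76.
First such tube: n = 4.

tube 4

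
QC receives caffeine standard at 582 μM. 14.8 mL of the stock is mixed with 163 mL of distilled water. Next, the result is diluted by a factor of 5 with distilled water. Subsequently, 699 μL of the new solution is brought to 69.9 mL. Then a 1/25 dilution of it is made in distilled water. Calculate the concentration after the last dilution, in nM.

Overall dilution factor = 12.01 × 5 × 100 × 25 = 1.50 × 10⁵.
582 μM / 1.50 × 10⁵ = 3.88 × 10⁻³ μM = 3.88 nM.

3.88 nM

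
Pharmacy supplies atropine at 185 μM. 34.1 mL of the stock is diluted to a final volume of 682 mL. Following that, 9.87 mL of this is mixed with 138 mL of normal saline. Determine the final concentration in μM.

0.617 μM

Overall dilution factor = 20 × 14.98 = 300.
185 μM / 300 = 0.617 μM.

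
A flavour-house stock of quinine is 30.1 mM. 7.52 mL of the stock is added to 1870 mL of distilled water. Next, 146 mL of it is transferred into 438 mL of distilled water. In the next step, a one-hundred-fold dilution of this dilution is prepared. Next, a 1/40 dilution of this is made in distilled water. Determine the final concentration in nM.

Overall dilution factor = 249.7 × 4 × 100 × 40 = 3.99 × 10⁶.
30.1 mM / 3.99 × 10⁶ = 7.53 × 10⁻⁶ mM = 7.53 nM.

7.53 nM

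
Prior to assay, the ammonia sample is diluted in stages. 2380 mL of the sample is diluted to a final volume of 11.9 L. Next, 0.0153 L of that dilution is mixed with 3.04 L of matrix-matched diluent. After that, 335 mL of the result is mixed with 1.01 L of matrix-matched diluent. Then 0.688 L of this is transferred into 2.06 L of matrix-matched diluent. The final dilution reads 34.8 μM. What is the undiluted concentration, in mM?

Overall dilution factor = 5 × 199.7 × 4.015 × 3.994 = 1.60 × 10⁴.
Original = 34.8 μM × 1.60 × 10⁴ = 5.57 × 10⁵ μM = 557 mM.

557 mM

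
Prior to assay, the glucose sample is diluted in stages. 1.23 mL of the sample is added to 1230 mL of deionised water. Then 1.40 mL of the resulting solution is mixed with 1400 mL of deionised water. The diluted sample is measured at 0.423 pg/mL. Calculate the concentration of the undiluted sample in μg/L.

Overall dilution factor = 1001 × 1001 = 1.00 × 10⁶.
Original = 0.423 pg/mL × 1.00 × 10⁶ = 4.24 × 10⁵ pg/mL = 424 μg/L.

424 μg/L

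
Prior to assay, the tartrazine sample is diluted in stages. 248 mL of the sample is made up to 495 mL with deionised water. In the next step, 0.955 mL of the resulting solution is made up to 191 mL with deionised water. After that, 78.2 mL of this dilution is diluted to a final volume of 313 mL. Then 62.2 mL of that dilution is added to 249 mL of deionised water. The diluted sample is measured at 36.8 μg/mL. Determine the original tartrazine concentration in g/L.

Overall dilution factor = 1.996 × 200 × 4.003 × 5.003 = 7994.
Original = 36.8 μg/mL × 7994 = 2.94 × 10⁵ μg/mL = 294 g/L.

294 g/L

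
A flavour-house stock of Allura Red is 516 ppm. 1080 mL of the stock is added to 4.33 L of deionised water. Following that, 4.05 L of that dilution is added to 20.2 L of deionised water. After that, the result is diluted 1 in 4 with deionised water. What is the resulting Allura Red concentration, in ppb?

Overall dilution factor = 5.009 × 5.988 × 4 = 120.
516 ppm / 120 = 4.30 ppm = 4300 ppb.

4300 ppb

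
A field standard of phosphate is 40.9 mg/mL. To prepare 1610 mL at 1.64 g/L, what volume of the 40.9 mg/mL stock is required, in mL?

64.6 mL

1.64 g/L = 1.64 mg/mL.
V₁ = C₂V₂/C₁ = 1.64 × 1610 / 40.9 = 64.6 mL.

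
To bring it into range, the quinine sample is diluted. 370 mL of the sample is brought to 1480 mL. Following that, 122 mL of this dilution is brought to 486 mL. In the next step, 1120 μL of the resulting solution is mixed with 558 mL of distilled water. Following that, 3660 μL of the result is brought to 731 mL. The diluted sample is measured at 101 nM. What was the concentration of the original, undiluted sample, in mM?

160 mM

Overall dilution factor = 4 × 3.984 × 499.2 × 199.7 = 1.59 × 10⁶.
Original = 101 nM × 1.59 × 10⁶ = 1.60 × 10⁸ nM = 160 mM.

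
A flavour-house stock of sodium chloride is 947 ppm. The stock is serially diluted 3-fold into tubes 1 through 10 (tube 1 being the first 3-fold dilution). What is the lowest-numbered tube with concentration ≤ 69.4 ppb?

tube 9

Tube n has concentration 947 ppm / 3ⁿ.
Need 3ⁿ ≥ 947 ppm / 69.4 ppb = 1.36 × 10⁴, so n ≥ 8.67.
First such tube: n = 9.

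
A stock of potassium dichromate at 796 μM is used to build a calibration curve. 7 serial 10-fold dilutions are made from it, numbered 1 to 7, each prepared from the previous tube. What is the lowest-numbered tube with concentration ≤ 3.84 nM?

tube 6

Tube n has concentration 796 μM / 10ⁿ.
Need 10ⁿ ≥ 796 μM / 3.84 nM = 2.07 × 10⁵, so n ≥ 5.32.
First such tube: n = 6.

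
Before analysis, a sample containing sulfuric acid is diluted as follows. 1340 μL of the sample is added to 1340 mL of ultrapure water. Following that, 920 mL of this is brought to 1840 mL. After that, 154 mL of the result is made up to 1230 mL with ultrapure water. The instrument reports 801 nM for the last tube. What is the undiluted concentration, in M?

Overall dilution factor = 1001 × 2 × 7.987 = 1.60 × 10⁴.
Original = 801 nM × 1.60 × 10⁴ = 1.28 × 10⁷ nM = 0.0128 M.

0.0128 M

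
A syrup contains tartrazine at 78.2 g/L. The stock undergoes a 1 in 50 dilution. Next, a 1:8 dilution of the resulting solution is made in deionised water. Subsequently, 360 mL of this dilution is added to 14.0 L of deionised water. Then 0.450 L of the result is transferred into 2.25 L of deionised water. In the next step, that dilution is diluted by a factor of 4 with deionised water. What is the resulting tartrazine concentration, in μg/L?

Overall dilution factor = 50 × 8 × 39.89 × 6 × 4 = 3.83 × 10⁵.
78.2 g/L / 3.83 × 10⁵ = 2.04 × 10⁻⁴ g/L = 204 μg/L.

204 μg/L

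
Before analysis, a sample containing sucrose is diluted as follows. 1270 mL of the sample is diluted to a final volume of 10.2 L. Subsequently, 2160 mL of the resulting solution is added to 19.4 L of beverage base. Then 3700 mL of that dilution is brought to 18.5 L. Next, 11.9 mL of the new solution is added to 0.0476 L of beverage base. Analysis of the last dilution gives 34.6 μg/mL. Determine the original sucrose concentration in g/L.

69.3 g/L

Overall dilution factor = 8.031 × 9.981 × 5 × 5 = 2004.
Original = 34.6 μg/mL × 2004 = 6.93 × 10⁴ μg/mL = 69.3 g/L.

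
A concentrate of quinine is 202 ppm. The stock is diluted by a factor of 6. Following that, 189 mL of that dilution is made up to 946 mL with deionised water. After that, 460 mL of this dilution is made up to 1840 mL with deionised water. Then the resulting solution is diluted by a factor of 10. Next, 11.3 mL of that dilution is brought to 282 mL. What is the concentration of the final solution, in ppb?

6.74 ppb

Overall dilution factor = 6 × 5.005 × 4 × 10 × 24.96 = 3.00 × 10⁴.
202 ppm / 3.00 × 10⁴ = 6.74 × 10⁻³ ppm = 6.74 ppb.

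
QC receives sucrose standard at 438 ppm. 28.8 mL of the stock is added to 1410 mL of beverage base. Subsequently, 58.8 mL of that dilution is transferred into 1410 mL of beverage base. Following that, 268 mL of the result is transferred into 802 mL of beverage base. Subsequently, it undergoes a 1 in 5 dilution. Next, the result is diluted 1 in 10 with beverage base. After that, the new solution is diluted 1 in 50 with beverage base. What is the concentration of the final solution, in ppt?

Overall dilution factor = 49.96 × 24.98 × 3.993 × 5 × 10 × 50 = 1.25 × 10⁷.
438 ppm / 1.25 × 10⁷ = 3.52 × 10⁻⁵ ppm = 35.2 ppt.

35.2 ppt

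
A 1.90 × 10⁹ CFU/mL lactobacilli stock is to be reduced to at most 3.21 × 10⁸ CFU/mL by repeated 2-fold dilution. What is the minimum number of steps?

Need 2ⁿ ≥ 5.92, so n ≥ log(5.92)/log(2) = 2.57.
Minimum whole steps: n = 3.

3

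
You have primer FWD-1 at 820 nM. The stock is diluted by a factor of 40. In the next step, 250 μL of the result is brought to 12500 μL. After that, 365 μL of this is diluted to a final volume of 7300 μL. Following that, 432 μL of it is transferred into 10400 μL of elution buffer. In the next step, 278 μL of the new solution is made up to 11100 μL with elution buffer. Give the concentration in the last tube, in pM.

0.0205 pM

Overall dilution factor = 40 × 50 × 20 × 25.07 × 39.93 = 4.00 × 10⁷.
820 nM / 4.00 × 10⁷ = 2.05 × 10⁻⁵ nM = 0.0205 pM.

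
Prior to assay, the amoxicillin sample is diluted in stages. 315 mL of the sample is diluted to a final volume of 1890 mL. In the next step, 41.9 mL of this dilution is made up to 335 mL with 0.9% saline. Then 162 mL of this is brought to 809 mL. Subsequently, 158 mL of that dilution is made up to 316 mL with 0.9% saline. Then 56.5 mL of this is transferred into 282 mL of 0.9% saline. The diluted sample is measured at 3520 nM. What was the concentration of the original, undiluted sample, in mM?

Overall dilution factor = 6 × 7.995 × 4.994 × 2 × 5.991 = 2870.
Original = 3520 nM × 2870 = 1.01 × 10⁷ nM = 10.1 mM.

10.1 mM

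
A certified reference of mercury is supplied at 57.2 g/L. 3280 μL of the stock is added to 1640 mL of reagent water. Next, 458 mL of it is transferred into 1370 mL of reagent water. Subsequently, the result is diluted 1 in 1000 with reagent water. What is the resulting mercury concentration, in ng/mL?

28.6 ng/mL

Overall dilution factor = 501 × 3.991 × 1000 = 2.00 × 10⁶.
57.2 g/L / 2.00 × 10⁶ = 2.86 × 10⁻⁵ g/L = 28.6 ng/mL.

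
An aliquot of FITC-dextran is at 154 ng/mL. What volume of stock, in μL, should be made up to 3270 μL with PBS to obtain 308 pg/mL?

6.54 μL

308 pg/mL = 0.308 ng/mL.
V₁ = C₂V₂/C₁ = 0.308 × 3270 / 154 = 6.54 μL.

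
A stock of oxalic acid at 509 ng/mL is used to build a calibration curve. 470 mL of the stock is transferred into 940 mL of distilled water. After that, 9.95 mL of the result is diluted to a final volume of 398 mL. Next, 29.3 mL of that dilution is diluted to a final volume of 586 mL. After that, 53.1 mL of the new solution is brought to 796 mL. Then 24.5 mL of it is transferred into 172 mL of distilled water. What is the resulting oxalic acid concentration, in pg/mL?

1.76 pg/mL

Overall dilution factor = 3 × 40 × 20 × 14.99 × 8.020 = 2.89 × 10⁵.
509 ng/mL / 2.89 × 10⁵ = 1.76 × 10⁻³ ng/mL = 1.76 pg/mL.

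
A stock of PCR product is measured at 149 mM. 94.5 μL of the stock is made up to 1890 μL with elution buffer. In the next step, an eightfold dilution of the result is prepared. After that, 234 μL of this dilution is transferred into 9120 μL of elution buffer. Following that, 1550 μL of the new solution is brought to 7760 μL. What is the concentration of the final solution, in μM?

Overall dilution factor = 20 × 8 × 39.97 × 5.006 = 3.20 × 10⁴.
149 mM / 3.20 × 10⁴ = 4.65 × 10⁻³ mM = 4.65 μM.

4.65 μM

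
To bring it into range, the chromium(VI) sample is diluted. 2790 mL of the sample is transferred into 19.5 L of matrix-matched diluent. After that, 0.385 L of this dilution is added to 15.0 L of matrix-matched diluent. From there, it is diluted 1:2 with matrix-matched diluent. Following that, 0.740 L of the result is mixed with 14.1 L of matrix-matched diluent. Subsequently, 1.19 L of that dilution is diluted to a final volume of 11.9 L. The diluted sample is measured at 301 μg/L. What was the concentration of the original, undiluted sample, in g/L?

38.5 g/L

Overall dilution factor = 7.989 × 39.96 × 2 × 20.05 × 10 = 1.28 × 10⁵.
Original = 301 μg/L × 1.28 × 10⁵ = 3.85 × 10⁷ μg/L = 38.5 g/L.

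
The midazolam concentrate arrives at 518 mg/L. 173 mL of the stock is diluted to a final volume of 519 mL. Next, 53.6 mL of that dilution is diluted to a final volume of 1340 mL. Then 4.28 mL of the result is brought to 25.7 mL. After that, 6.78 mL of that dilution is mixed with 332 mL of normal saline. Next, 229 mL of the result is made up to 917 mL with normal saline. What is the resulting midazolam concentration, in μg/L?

Overall dilution factor = 3 × 25 × 6.005 × 49.97 × 4.004 = 9.01 × 10⁴.
518 mg/L / 9.01 × 10⁴ = 5.75 × 10⁻³ mg/L = 5.75 μg/L.

5.75 μg/L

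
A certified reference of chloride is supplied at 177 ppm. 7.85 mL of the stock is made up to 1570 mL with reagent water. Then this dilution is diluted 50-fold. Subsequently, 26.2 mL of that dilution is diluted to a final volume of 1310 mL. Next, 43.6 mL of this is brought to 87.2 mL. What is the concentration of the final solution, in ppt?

177 ppt

Overall dilution factor = 200 × 50 × 50 × 2 = 1.00 × 10⁶.
177 ppm / 1.00 × 10⁶ = 1.77 × 10⁻⁴ ppm = 177 ppt.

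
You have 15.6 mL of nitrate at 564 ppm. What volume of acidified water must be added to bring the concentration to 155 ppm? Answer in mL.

41.2 mL

V₂ = C₁V₁/C₂ = 564 × 15.6 / 155 = 56.8 mL.
Diluent to add = V₂ − V₁ = 56.8 − 15.6 = 41.2 mL.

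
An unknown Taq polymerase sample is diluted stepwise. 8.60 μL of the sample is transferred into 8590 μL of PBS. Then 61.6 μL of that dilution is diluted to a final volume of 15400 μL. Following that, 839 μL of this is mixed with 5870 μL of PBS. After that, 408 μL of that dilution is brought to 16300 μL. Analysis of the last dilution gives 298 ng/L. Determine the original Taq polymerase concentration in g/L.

23.8 g/L

Overall dilution factor = 999.8 × 250 × 7.996 × 39.95 = 7.99 × 10⁷.
Original = 298 ng/L × 7.99 × 10⁷ = 2.38 × 10¹⁰ ng/L = 23.8 g/L.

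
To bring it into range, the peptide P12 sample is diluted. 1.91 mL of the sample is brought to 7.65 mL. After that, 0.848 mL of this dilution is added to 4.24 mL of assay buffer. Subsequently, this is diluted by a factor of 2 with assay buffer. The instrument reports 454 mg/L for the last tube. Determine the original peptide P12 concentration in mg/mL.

21.8 mg/mL

Overall dilution factor = 4.005 × 6 × 2 = 48.1.
Original = 454 mg/L × 48.1 = 2.18 × 10⁴ mg/L = 21.8 mg/mL.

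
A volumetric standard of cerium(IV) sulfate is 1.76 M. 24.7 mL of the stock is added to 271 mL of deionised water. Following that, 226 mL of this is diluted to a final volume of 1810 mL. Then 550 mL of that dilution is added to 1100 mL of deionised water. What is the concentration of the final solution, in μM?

6120 μM

Overall dilution factor = 11.97 × 8.009 × 3 = 288.
1.76 M / 288 = 6.12 × 10⁻³ M = 6120 μM.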